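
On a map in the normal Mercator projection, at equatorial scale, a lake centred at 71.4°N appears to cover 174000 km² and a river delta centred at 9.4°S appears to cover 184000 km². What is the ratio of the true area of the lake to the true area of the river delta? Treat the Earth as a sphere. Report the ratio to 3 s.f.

Since Mercator area scale is 1/cos²φ, the true area equals the apparent area multiplied by cos²φ.
True area of lake: 174000 × cos²(71.4°) = 174000 × 0.1017 = 17700 km².
True area of river delta: 184000 × cos²(9.4°) = 184000 × 0.9733 = 179100 km².
Ratio = 17700 / 179100 ≈ 0.0988.

0.0988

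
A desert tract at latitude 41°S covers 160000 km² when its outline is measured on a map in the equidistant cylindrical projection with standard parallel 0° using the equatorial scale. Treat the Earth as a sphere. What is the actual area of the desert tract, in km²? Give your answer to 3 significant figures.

121000 km²

For the equirectangular projection with φ₀ = 0 (plate carrée), h = 1 along meridians and k = sec φ along parallels.
Areal scale = h·k = 1 × sec φ; at 41°, h = 1.000, k = 1.325, so h·k = 1.325.
True area = apparent / (areal scale) = 160000 / 1.325 ≈ 121000 km².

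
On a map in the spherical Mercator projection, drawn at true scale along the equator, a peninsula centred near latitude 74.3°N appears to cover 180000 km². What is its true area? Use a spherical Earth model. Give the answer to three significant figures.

Mercator is conformal, so the point scale is isotropic: h = k = sec φ = 1/cos φ.
Areal scale = k² = sec²φ = 1/cos²(74.3°) = 1/0.2706² = 13.66.
True area = apparent / (areal scale) = 180000 / 13.66 ≈ 13200 km².

13200 km²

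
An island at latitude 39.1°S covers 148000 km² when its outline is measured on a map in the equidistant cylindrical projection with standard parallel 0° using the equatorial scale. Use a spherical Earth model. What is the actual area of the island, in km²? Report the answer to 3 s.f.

Plate carrée maps x = Rλ, y = Rφ. The meridian scale is h = 1 and the parallel scale is k = 1/cos φ = sec φ.
Areal scale = h·k = 1 × sec φ; at 39.1°, h = 1.000, k = 1.289, so h·k = 1.289.
True area = apparent / (areal scale) = 148000 / 1.289 ≈ 115000 km².

115000 km²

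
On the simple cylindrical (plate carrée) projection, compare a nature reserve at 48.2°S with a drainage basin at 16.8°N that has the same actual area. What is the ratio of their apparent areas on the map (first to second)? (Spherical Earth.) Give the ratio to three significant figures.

Plate carrée maps x = Rλ, y = Rφ. The meridian scale is h = 1 and the parallel scale is k = 1/cos φ = sec φ.
Areal scale at 48.2°: h·k = 1.000 × 1.500 = 1.500.
Areal scale at 16.8°: h·k = 1.000 × 1.045 = 1.045.
Ratio = 1.500/1.045 ≈ 1.44.

1.44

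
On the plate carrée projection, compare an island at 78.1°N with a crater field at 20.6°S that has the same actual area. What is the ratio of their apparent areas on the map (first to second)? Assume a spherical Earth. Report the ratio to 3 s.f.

4.54

For the equirectangular projection with φ₀ = 0 (plate carrée), h = 1 along meridians and k = sec φ along parallels.
Areal scale at 78.1°: h·k = 1.000 × 4.850 = 4.850.
Areal scale at 20.6°: h·k = 1.000 × 1.068 = 1.068.
Ratio = 4.850/1.068 ≈ 4.54.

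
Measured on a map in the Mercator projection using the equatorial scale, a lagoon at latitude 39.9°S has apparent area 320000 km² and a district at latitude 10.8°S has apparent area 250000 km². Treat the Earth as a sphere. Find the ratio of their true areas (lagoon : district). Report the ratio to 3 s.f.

Since Mercator area scale is 1/cos²φ, the true area equals the apparent area multiplied by cos²φ.
True area of lagoon: 320000 × cos²(39.9°) = 320000 × 0.5885 = 188300 km².
True area of district: 250000 × cos²(10.8°) = 250000 × 0.9649 = 241200 km².
Ratio = 188300 / 241200 ≈ 0.781.

0.781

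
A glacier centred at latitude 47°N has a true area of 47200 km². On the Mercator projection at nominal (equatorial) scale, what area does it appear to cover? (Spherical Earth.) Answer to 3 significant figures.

Mercator is conformal, so the point scale is isotropic: h = k = sec φ = 1/cos φ.
Areal scale = k² = sec²φ = 1/cos²(47°) = 1/0.6820² = 2.150.
Apparent area = 47200 × 2.150 ≈ 101000 km².

101000 km²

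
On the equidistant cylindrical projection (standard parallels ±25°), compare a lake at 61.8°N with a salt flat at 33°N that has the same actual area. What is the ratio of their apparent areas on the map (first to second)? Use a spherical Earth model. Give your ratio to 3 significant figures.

In the equirectangular projection with standard parallel φ₀ = 25° (x = Rλ cos φ₀, y = Rφ), meridians are true-scale (h = 1) and the parallel scale is k = cos φ₀ / cos φ.
Areal scale at 61.8°: h·k = 1.000 × 1.918 = 1.918.
Areal scale at 33°: h·k = 1.000 × 1.081 = 1.081.
Ratio = 1.918/1.081 ≈ 1.77.

1.77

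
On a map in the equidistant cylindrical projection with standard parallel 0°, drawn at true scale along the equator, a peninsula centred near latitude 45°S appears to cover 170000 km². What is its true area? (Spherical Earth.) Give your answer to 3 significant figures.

120000 km²

Plate carrée maps x = Rλ, y = Rφ. The meridian scale is h = 1 and the parallel scale is k = 1/cos φ = sec φ.
Areal scale = h·k = 1 × sec φ; at 45°, h = 1.000, k = 1.414, so h·k = 1.414.
True area = apparent / (areal scale) = 170000 / 1.414 ≈ 120000 km².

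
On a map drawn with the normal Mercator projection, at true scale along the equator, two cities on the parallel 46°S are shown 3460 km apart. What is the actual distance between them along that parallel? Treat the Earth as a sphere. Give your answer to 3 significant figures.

2400 km

The Mercator projection is conformal; its linear scale factor is the same in every direction and equals sec φ = 1/cos φ.
Along the parallel at 46°, map distances are exaggerated by k = sec 46° = 1.440.
True distance = 3460 / 1.440 = 3460 × cos 46° ≈ 2400 km.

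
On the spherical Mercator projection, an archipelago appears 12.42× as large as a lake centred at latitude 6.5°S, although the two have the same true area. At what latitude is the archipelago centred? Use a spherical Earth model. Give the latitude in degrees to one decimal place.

Mercator areal scale is sec²φ, so apparent-area ratio = sec²φ₁ / sec²φ₂ = cos²φ₂ / cos²φ₁.
cos²φ₂ / cos²φ₁ = 12.42  ⇒  cos φ₁ = cos 6.5° / √12.42 = 0.9936/3.524 = 0.2819.
φ₁ = arccos(0.2819) ≈ 73.6°.

73.6°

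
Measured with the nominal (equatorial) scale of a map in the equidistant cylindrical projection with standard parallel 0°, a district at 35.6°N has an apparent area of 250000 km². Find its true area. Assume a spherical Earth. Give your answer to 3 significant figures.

203000 km²

In the plate carrée (x = Rλ, y = Rφ), meridians are true-scale (h = 1) and parallels are stretched by k = sec φ.
Areal scale = h·k = 1 × sec φ; at 35.6°, h = 1.000, k = 1.230, so h·k = 1.230.
True area = apparent / (areal scale) = 250000 / 1.230 ≈ 203000 km².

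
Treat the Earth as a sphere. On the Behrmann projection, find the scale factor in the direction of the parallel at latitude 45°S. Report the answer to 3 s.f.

1.22

Behrmann is a cylindrical equal-area projection with standard parallels at ±30°. Cylindrical equal-area (φ₀ = 30°): h = cos φ / cos 30° along meridians, k = cos 30° / cos φ along parallels; h·k = 1.
k = cos 30° / cos 45° = 0.8660/0.7071 = 1.225.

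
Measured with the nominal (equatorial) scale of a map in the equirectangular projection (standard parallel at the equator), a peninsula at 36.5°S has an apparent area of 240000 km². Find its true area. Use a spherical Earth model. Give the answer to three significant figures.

193000 km²

For the equirectangular projection with φ₀ = 0 (plate carrée), h = 1 along meridians and k = sec φ along parallels.
Areal scale = h·k = 1 × sec φ; at 36.5°, h = 1.000, k = 1.244, so h·k = 1.244.
True area = apparent / (areal scale) = 240000 / 1.244 ≈ 193000 km².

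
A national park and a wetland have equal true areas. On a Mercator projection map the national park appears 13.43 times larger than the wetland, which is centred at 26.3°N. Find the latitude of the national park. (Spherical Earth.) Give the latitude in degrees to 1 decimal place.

75.8°

On Mercator, (apparent₁)/(apparent₂) = sec²φ₁ / sec²φ₂ when true areas are equal.
cos²φ₂ / cos²φ₁ = 13.43  ⇒  cos φ₁ = cos 26.3° / √13.43 = 0.8965/3.665 = 0.2446.
φ₁ = arccos(0.2446) ≈ 75.8°.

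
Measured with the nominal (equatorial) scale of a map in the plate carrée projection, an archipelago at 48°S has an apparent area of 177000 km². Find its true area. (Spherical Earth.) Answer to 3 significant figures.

Plate carrée maps x = Rλ, y = Rφ. The meridian scale is h = 1 and the parallel scale is k = 1/cos φ = sec φ.
Areal scale = h·k = 1 × sec φ; at 48°, h = 1.000, k = 1.494, so h·k = 1.494.
True area = apparent / (areal scale) = 177000 / 1.494 ≈ 118000 km².

118000 km²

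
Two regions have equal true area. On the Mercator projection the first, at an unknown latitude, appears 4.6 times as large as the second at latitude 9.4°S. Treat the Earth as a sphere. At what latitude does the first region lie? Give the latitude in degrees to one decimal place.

On Mercator, (apparent₁)/(apparent₂) = sec²φ₁ / sec²φ₂ when true areas are equal.
cos²φ₂ / cos²φ₁ = 4.6  ⇒  cos φ₁ = cos 9.4° / √4.6 = 0.9866/2.145 = 0.4600.
φ₁ = arccos(0.4600) ≈ 62.6°.

62.6°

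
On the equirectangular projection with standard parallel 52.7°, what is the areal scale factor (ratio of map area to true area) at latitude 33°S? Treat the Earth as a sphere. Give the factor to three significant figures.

With standard parallel φ₀ = 52.7°, the equirectangular projection gives x = Rλ cos φ₀, y = Rφ, so h = 1 and k = cos 52.7° / cos φ.
Areal scale = h·k = 1 × cos φ₀ / cos φ; at 33°, h = 1.000, k = 0.7226, so h·k = 0.7226.

0.723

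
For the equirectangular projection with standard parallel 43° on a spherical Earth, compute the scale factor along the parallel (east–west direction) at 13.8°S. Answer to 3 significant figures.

0.753

With standard parallel φ₀ = 43°, the equirectangular projection gives x = Rλ cos φ₀, y = Rφ, so h = 1 and k = cos 43° / cos φ.
k = cos 43° / cos 13.8° = 0.7314/0.9711 = 0.7531.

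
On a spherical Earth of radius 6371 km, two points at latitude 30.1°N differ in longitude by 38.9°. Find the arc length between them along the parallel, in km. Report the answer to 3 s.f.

Arc length along a parallel = R cos φ · Δλ (with Δλ in radians).
= 6371 × cos 30.1° × (38.9° × π/180) = 6371 × 0.8652 × 0.6789 ≈ 3740 km.

3740 km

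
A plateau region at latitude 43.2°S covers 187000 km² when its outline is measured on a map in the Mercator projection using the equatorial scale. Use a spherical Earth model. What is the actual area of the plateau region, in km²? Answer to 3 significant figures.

For Mercator, h = k = sec φ (a conformal cylindrical projection has a single point scale, 1/cos φ).
Areal scale = k² = sec²φ = 1/cos²(43.2°) = 1/0.7290² = 1.882.
True area = apparent / (areal scale) = 187000 / 1.882 ≈ 99400 km².

99400 km²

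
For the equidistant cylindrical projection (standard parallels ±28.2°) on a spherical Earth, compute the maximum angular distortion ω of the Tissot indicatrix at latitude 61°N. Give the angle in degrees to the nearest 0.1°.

33.7°

In the equirectangular projection with standard parallel φ₀ = 28.2° (x = Rλ cos φ₀, y = Rφ), meridians are true-scale (h = 1) and the parallel scale is k = cos φ₀ / cos φ.
At 61°: h = 1.000, k = 1.818; principal scales a = 1.818, b = 1.000.
sin(ω/2) = (a − b)/(a + b) = 0.8178/2.818 = 0.2902, so ω = 2 arcsin(0.2902) ≈ 33.7°.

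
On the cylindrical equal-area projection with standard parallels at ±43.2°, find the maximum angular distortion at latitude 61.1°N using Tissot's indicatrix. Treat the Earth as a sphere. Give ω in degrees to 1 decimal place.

Cylindrical equal-area (φ₀ = 43.2°): h = cos φ / cos 43.2° along meridians, k = cos 43.2° / cos φ along parallels; h·k = 1.
At 61.1°: h = 0.6630, k = 1.508; principal scales a = 1.508, b = 0.6630.
sin(ω/2) = (a − b)/(a + b) = 0.8454/2.171 = 0.3893, so ω = 2 arcsin(0.3893) ≈ 45.8°.

45.8°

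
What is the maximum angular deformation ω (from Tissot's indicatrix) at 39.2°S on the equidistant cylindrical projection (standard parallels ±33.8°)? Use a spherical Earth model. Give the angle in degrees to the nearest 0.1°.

4.0°

In the equirectangular projection with standard parallel φ₀ = 33.8° (x = Rλ cos φ₀, y = Rφ), meridians are true-scale (h = 1) and the parallel scale is k = cos φ₀ / cos φ.
At 39.2°: h = 1.000, k = 1.072; principal scales a = 1.072, b = 1.000.
sin(ω/2) = (a − b)/(a + b) = 0.07231/2.072 = 0.03490, so ω = 2 arcsin(0.03490) ≈ 4.0°.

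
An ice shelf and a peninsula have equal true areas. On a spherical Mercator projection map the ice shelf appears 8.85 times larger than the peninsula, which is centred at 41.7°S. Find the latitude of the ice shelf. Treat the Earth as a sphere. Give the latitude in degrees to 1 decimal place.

75.5°

For equal true areas on Mercator, apparent areas scale as sec²φ, so the ratio is cos²φ₂ / cos²φ₁.
cos²φ₂ / cos²φ₁ = 8.85  ⇒  cos φ₁ = cos 41.7° / √8.85 = 0.7466/2.975 = 0.2510.
φ₁ = arccos(0.2510) ≈ 75.5°.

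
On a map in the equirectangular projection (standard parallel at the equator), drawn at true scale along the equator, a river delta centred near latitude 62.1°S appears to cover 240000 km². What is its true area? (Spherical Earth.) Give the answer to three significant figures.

For the equirectangular projection with φ₀ = 0 (plate carrée), h = 1 along meridians and k = sec φ along parallels.
Areal scale = h·k = 1 × sec φ; at 62.1°, h = 1.000, k = 2.137, so h·k = 2.137.
True area = apparent / (areal scale) = 240000 / 2.137 ≈ 112000 km².

112000 km²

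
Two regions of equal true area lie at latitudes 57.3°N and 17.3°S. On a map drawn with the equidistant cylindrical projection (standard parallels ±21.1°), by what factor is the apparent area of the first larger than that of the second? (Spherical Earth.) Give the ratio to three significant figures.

1.77

With standard parallel φ₀ = 21.1°, the equirectangular projection gives x = Rλ cos φ₀, y = Rφ, so h = 1 and k = cos 21.1° / cos φ.
Areal scale at 57.3°: h·k = 1.000 × 1.727 = 1.727.
Areal scale at 17.3°: h·k = 1.000 × 0.9772 = 0.9772.
Ratio = 1.727/0.9772 ≈ 1.77.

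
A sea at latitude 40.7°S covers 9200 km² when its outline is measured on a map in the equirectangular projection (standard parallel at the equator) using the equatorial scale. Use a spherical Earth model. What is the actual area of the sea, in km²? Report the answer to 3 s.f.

For the equirectangular projection with φ₀ = 0 (plate carrée), h = 1 along meridians and k = sec φ along parallels.
Areal scale = h·k = 1 × sec φ; at 40.7°, h = 1.000, k = 1.319, so h·k = 1.319.
True area = apparent / (areal scale) = 9200 / 1.319 ≈ 6970 km².

6970 km²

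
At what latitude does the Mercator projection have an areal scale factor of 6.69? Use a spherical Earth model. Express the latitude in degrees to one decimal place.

Mercator areal scale is sec²φ.
sec²φ = 6.69  ⇒  cos²φ = 0.1495  ⇒  cos φ = 0.3866.
φ = arccos(0.3866) ≈ 67.3°.

67.3°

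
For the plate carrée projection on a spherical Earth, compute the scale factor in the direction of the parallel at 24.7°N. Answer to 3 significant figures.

1.10

For the equirectangular projection with φ₀ = 0 (plate carrée), h = 1 along meridians and k = sec φ along parallels.
k = 1/cos 24.7° = 1/0.9085 = 1.101.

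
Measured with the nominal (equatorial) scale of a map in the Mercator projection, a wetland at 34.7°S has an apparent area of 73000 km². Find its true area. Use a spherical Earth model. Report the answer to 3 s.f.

49300 km²

For Mercator, h = k = sec φ (a conformal cylindrical projection has a single point scale, 1/cos φ).
Areal scale = k² = sec²φ = 1/cos²(34.7°) = 1/0.8221² = 1.479.
True area = apparent / (areal scale) = 73000 / 1.479 ≈ 49300 km².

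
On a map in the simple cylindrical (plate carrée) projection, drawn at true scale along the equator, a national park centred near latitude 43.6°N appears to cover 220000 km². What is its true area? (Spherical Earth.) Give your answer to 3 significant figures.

Plate carrée maps x = Rλ, y = Rφ. The meridian scale is h = 1 and the parallel scale is k = 1/cos φ = sec φ.
Areal scale = h·k = 1 × sec φ; at 43.6°, h = 1.000, k = 1.381, so h·k = 1.381.
True area = apparent / (areal scale) = 220000 / 1.381 ≈ 159000 km².

159000 km²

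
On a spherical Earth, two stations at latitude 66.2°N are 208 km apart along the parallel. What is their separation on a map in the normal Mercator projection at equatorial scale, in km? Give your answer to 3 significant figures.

515 km

The Mercator projection is conformal; its linear scale factor is the same in every direction and equals sec φ = 1/cos φ.
Along the parallel, k = sec 66.2° = 1/0.4035 = 2.478.
Map distance = 208 × 2.478 ≈ 515 km.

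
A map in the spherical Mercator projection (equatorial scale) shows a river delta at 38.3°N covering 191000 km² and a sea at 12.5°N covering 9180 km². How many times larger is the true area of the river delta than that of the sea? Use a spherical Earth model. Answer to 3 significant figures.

13.4

Since Mercator area scale is 1/cos²φ, the true area equals the apparent area multiplied by cos²φ.
True area of river delta: 191000 × cos²(38.3°) = 191000 × 0.6159 = 117600 km².
True area of sea: 9180 × cos²(12.5°) = 9180 × 0.9532 = 8750 km².
Ratio = 117600 / 8750 ≈ 13.4.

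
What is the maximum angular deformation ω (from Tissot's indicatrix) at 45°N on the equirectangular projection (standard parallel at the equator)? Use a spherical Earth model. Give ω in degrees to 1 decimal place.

In the plate carrée (x = Rλ, y = Rφ), meridians are true-scale (h = 1) and parallels are stretched by k = sec φ.
At 45°: h = 1.000, k = 1.414; principal scales a = 1.414, b = 1.000.
sin(ω/2) = (a − b)/(a + b) = 0.4142/2.414 = 0.1716, so ω = 2 arcsin(0.1716) ≈ 19.8°.

19.8°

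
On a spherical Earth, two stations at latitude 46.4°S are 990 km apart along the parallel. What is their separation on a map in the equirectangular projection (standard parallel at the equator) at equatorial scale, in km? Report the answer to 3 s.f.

1440 km

For the equirectangular projection with φ₀ = 0 (plate carrée), h = 1 along meridians and k = sec φ along parallels.
Along the parallel, k = sec 46.4° = 1/0.6896 = 1.450.
Map distance = 990 × 1.450 ≈ 1440 km.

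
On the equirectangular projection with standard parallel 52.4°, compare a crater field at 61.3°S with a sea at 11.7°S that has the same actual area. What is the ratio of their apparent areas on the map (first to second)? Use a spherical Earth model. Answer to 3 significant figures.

2.04

The equidistant cylindrical projection with φ₀ = 52.4° has h = 1 (meridians true) and k = cos φ₀ / cos φ along parallels.
Areal scale at 61.3°: h·k = 1.000 × 1.271 = 1.271.
Areal scale at 11.7°: h·k = 1.000 × 0.6231 = 0.6231.
Ratio = 1.271/0.6231 ≈ 2.04.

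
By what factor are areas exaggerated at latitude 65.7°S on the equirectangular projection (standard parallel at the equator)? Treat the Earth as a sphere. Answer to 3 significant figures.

2.43

For the equirectangular projection with φ₀ = 0 (plate carrée), h = 1 along meridians and k = sec φ along parallels.
Areal scale = h·k = 1 × sec φ; at 65.7°, h = 1.000, k = 2.430, so h·k = 2.430.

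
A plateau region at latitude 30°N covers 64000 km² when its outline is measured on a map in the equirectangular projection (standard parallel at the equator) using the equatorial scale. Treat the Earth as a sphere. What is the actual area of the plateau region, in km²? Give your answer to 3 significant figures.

In the plate carrée (x = Rλ, y = Rφ), meridians are true-scale (h = 1) and parallels are stretched by k = sec φ.
Areal scale = h·k = 1 × sec φ; at 30°, h = 1.000, k = 1.155, so h·k = 1.155.
True area = apparent / (areal scale) = 64000 / 1.155 ≈ 55400 km².

55400 km²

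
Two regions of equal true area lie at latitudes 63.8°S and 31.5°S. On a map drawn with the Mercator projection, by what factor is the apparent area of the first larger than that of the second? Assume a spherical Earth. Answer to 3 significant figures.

3.73

Mercator is conformal with k = sec φ, so areal scale = k² = sec²φ.
At 63.8°: sec²(63.8°) = 1/0.4415² = 5.130.
At 31.5°: sec²(31.5°) = 1/0.8526² = 1.376.
Ratio = 5.130/1.376 = cos²(31.5°)/cos²(63.8°) ≈ 3.73.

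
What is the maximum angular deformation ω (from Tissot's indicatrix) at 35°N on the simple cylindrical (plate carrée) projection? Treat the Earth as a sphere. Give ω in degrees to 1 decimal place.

For the equirectangular projection with φ₀ = 0 (plate carrée), h = 1 along meridians and k = sec φ along parallels.
At 35°: h = 1.000, k = 1.221; principal scales a = 1.221, b = 1.000.
sin(ω/2) = (a − b)/(a + b) = 0.2208/2.221 = 0.09941, so ω = 2 arcsin(0.09941) ≈ 11.4°.

11.4°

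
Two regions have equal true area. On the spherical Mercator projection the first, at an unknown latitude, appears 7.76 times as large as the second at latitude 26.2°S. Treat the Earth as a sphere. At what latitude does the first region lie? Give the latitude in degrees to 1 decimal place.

71.2°

Mercator areal scale is sec²φ, so apparent-area ratio = sec²φ₁ / sec²φ₂ = cos²φ₂ / cos²φ₁.
cos²φ₂ / cos²φ₁ = 7.76  ⇒  cos φ₁ = cos 26.2° / √7.76 = 0.8973/2.786 = 0.3221.
φ₁ = arccos(0.3221) ≈ 71.2°.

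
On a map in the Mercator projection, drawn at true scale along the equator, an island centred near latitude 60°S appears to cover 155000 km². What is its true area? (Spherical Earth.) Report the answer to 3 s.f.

The Mercator projection is conformal; its linear scale factor is the same in every direction and equals sec φ = 1/cos φ.
Areal scale = k² = sec²φ = 1/cos²(60°) = 1/0.5000² = 4.000.
True area = apparent / (areal scale) = 155000 / 4.000 ≈ 38800 km².

38800 km²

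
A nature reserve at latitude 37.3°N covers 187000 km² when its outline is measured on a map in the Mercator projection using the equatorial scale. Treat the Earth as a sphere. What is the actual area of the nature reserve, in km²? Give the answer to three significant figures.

118000 km²

Mercator is conformal, so the point scale is isotropic: h = k = sec φ = 1/cos φ.
Areal scale = k² = sec²φ = 1/cos²(37.3°) = 1/0.7955² = 1.580.
True area = apparent / (areal scale) = 187000 / 1.580 ≈ 118000 km².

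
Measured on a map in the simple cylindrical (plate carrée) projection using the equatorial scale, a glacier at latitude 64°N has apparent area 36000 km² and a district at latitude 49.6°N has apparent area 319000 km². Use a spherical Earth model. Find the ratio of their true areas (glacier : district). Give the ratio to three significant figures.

0.0763

Plate carrée has h = 1 and k = sec φ, giving areal scale sec φ; true area = (apparent area) · cos φ.
True area of glacier: 36000 × cos(64°) = 36000 × 0.4384 = 15780 km².
True area of district: 319000 × cos(49.6°) = 319000 × 0.6481 = 206800 km².
Ratio = 15780 / 206800 ≈ 0.0763.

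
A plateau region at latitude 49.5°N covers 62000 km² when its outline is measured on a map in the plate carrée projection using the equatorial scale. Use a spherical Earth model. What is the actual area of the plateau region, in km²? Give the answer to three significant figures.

40300 km²

In the plate carrée (x = Rλ, y = Rφ), meridians are true-scale (h = 1) and parallels are stretched by k = sec φ.
Areal scale = h·k = 1 × sec φ; at 49.5°, h = 1.000, k = 1.540, so h·k = 1.540.
True area = apparent / (areal scale) = 62000 / 1.540 ≈ 40300 km².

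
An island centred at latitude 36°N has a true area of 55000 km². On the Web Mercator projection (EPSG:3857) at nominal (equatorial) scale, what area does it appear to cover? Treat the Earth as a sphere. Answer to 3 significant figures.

The Mercator projection is conformal; its linear scale factor is the same in every direction and equals sec φ = 1/cos φ.
Areal scale = k² = sec²φ = 1/cos²(36°) = 1/0.8090² = 1.528.
Apparent area = 55000 × 1.528 ≈ 84000 km².

84000 km²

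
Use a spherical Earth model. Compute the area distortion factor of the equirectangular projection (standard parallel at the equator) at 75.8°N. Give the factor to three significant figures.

4.08

For the equirectangular projection with φ₀ = 0 (plate carrée), h = 1 along meridians and k = sec φ along parallels.
Areal scale = h·k = 1 × sec φ; at 75.8°, h = 1.000, k = 4.077, so h·k = 4.077.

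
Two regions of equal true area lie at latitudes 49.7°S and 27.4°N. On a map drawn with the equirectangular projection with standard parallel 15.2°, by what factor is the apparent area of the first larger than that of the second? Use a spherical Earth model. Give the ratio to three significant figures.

1.37

With standard parallel φ₀ = 15.2°, the equirectangular projection gives x = Rλ cos φ₀, y = Rφ, so h = 1 and k = cos 15.2° / cos φ.
Areal scale at 49.7°: h·k = 1.000 × 1.492 = 1.492.
Areal scale at 27.4°: h·k = 1.000 × 1.087 = 1.087.
Ratio = 1.492/1.087 ≈ 1.37.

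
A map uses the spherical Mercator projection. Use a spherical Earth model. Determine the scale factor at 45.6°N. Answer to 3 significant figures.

1.43

For Mercator, h = k = sec φ (a conformal cylindrical projection has a single point scale, 1/cos φ).
k = 1/cos 45.6° = 1/0.6997 = 1.429.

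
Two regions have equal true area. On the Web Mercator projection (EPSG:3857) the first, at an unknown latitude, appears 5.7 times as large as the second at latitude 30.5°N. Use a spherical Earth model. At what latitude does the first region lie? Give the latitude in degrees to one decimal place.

For equal true areas on Mercator, apparent areas scale as sec²φ, so the ratio is cos²φ₂ / cos²φ₁.
cos²φ₂ / cos²φ₁ = 5.7  ⇒  cos φ₁ = cos 30.5° / √5.7 = 0.8616/2.387 = 0.3609.
φ₁ = arccos(0.3609) ≈ 68.8°.

68.8°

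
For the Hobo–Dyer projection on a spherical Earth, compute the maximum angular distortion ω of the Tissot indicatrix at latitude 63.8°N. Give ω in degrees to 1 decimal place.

63.6°

Hobo–Dyer is a cylindrical equal-area projection with standard parallels at ±37.5°. For cylindrical equal-area with standard parallel φ₀, h = cos φ / cos φ₀ and k = cos φ₀ / cos φ, so h·k = 1.
At 63.8°: h = 0.5565, k = 1.797; principal scales a = 1.797, b = 0.5565.
sin(ω/2) = (a − b)/(a + b) = 1.240/2.353 = 0.5271, so ω = 2 arcsin(0.5271) ≈ 63.6°.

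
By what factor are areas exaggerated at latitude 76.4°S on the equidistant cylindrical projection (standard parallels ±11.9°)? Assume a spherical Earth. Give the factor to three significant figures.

4.16

The equidistant cylindrical projection with φ₀ = 11.9° has h = 1 (meridians true) and k = cos φ₀ / cos φ along parallels.
Areal scale = h·k = 1 × cos φ₀ / cos φ; at 76.4°, h = 1.000, k = 4.161, so h·k = 4.161.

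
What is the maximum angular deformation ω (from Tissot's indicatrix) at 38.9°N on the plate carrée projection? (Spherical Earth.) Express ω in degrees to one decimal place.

Plate carrée maps x = Rλ, y = Rφ. The meridian scale is h = 1 and the parallel scale is k = 1/cos φ = sec φ.
At 38.9°: h = 1.000, k = 1.285; principal scales a = 1.285, b = 1.000.
sin(ω/2) = (a − b)/(a + b) = 0.2849/2.285 = 0.1247, so ω = 2 arcsin(0.1247) ≈ 14.3°.

14.3°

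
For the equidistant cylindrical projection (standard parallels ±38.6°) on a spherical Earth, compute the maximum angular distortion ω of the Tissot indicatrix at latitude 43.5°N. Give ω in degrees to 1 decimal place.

The equidistant cylindrical projection with φ₀ = 38.6° has h = 1 (meridians true) and k = cos φ₀ / cos φ along parallels.
At 43.5°: h = 1.000, k = 1.077; principal scales a = 1.077, b = 1.000.
sin(ω/2) = (a − b)/(a + b) = 0.07740/2.077 = 0.03726, so ω = 2 arcsin(0.03726) ≈ 4.3°.

4.3°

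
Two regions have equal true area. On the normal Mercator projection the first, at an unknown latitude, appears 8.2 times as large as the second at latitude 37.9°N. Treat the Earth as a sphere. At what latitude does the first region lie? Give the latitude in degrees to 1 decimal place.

74.0°

For equal true areas on Mercator, apparent areas scale as sec²φ, so the ratio is cos²φ₂ / cos²φ₁.
cos²φ₂ / cos²φ₁ = 8.2  ⇒  cos φ₁ = cos 37.9° / √8.2 = 0.7891/2.864 = 0.2756.
φ₁ = arccos(0.2756) ≈ 74.0°.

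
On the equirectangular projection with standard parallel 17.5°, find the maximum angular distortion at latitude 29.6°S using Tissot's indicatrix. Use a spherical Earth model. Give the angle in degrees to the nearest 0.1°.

5.3°

In the equirectangular projection with standard parallel φ₀ = 17.5° (x = Rλ cos φ₀, y = Rφ), meridians are true-scale (h = 1) and the parallel scale is k = cos φ₀ / cos φ.
At 29.6°: h = 1.000, k = 1.097; principal scales a = 1.097, b = 1.000.
sin(ω/2) = (a − b)/(a + b) = 0.09686/2.097 = 0.04619, so ω = 2 arcsin(0.04619) ≈ 5.3°.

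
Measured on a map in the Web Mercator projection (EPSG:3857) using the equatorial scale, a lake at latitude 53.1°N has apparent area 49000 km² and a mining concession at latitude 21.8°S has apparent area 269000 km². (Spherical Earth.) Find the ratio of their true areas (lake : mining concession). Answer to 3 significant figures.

On Mercator the areal scale is sec²φ, so true area = apparent × cos²φ.
True area of lake: 49000 × cos²(53.1°) = 49000 × 0.3605 = 17660 km².
True area of mining concession: 269000 × cos²(21.8°) = 269000 × 0.8621 = 231900 km².
Ratio = 17660 / 231900 ≈ 0.0762.

0.0762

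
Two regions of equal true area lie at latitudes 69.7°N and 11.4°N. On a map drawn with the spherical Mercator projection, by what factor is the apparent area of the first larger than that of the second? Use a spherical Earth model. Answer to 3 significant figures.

7.98

Mercator areal scale is sec²φ.
At 69.7°: sec²(69.7°) = 1/0.3469² = 8.308.
At 11.4°: sec²(11.4°) = 1/0.9803² = 1.041.
Ratio = 8.308/1.041 = cos²(11.4°)/cos²(69.7°) ≈ 7.98.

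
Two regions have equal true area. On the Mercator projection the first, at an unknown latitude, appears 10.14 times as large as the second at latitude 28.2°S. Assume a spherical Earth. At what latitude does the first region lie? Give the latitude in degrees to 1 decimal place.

On Mercator, (apparent₁)/(apparent₂) = sec²φ₁ / sec²φ₂ when true areas are equal.
cos²φ₂ / cos²φ₁ = 10.14  ⇒  cos φ₁ = cos 28.2° / √10.14 = 0.8813/3.184 = 0.2768.
φ₁ = arccos(0.2768) ≈ 73.9°.

73.9°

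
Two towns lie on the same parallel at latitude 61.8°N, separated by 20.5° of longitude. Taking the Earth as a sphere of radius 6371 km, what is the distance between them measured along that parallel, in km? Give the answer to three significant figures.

Arc length along a parallel = R cos φ · Δλ (with Δλ in radians).
= 6371 × cos 61.8° × (20.5° × π/180) = 6371 × 0.4726 × 0.3578 ≈ 1080 km.

1080 km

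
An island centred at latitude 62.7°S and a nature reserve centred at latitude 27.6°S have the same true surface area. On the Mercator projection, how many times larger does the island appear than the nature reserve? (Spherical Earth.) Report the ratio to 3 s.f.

Mercator is conformal with k = sec φ, so areal scale = k² = sec²φ.
At 62.7°: sec²(62.7°) = 1/0.4586² = 4.754.
At 27.6°: sec²(27.6°) = 1/0.8862² = 1.273.
Ratio = 4.754/1.273 = cos²(27.6°)/cos²(62.7°) ≈ 3.73.

3.73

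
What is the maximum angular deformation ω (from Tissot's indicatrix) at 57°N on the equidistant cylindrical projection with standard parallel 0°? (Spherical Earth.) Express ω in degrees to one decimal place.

In the plate carrée (x = Rλ, y = Rφ), meridians are true-scale (h = 1) and parallels are stretched by k = sec φ.
At 57°: h = 1.000, k = 1.836; principal scales a = 1.836, b = 1.000.
sin(ω/2) = (a − b)/(a + b) = 0.8361/2.836 = 0.2948, so ω = 2 arcsin(0.2948) ≈ 34.3°.

34.3°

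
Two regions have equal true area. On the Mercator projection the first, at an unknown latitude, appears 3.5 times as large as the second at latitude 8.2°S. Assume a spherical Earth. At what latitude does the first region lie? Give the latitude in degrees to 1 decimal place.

58.1°

Mercator areal scale is sec²φ, so apparent-area ratio = sec²φ₁ / sec²φ₂ = cos²φ₂ / cos²φ₁.
cos²φ₂ / cos²φ₁ = 3.5  ⇒  cos φ₁ = cos 8.2° / √3.5 = 0.9898/1.871 = 0.5291.
φ₁ = arccos(0.5291) ≈ 58.1°.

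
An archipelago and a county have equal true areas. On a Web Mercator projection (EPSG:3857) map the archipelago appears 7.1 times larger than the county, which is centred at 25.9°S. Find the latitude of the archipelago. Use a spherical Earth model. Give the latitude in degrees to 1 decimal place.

70.3°

For equal true areas on Mercator, apparent areas scale as sec²φ, so the ratio is cos²φ₂ / cos²φ₁.
cos²φ₂ / cos²φ₁ = 7.1  ⇒  cos φ₁ = cos 25.9° / √7.1 = 0.8996/2.665 = 0.3376.
φ₁ = arccos(0.3376) ≈ 70.3°.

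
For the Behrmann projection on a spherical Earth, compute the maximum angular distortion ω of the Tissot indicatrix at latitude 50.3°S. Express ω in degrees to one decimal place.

34.4°

The Behrmann projection is cylindrical equal-area with φ₀ = 30°. Cylindrical equal-area (φ₀ = 30°): h = cos φ / cos 30° along meridians, k = cos 30° / cos φ along parallels; h·k = 1.
At 50.3°: h = 0.7376, k = 1.356; principal scales a = 1.356, b = 0.7376.
sin(ω/2) = (a − b)/(a + b) = 0.6182/2.093 = 0.2953, so ω = 2 arcsin(0.2953) ≈ 34.4°.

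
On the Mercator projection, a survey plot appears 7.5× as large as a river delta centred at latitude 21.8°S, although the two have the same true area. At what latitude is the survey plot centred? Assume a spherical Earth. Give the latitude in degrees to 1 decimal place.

Mercator areal scale is sec²φ, so apparent-area ratio = sec²φ₁ / sec²φ₂ = cos²φ₂ / cos²φ₁.
cos²φ₂ / cos²φ₁ = 7.5  ⇒  cos φ₁ = cos 21.8° / √7.5 = 0.9285/2.739 = 0.3390.
φ₁ = arccos(0.3390) ≈ 70.2°.

70.2°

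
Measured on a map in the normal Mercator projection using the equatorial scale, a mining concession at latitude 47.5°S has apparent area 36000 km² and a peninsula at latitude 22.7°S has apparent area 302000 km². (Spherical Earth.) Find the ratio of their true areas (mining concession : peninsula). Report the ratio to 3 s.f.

0.0639

On Mercator the areal scale is sec²φ, so true area = apparent × cos²φ.
True area of mining concession: 36000 × cos²(47.5°) = 36000 × 0.4564 = 16430 km².
True area of peninsula: 302000 × cos²(22.7°) = 302000 × 0.8511 = 257000 km².
Ratio = 16430 / 257000 ≈ 0.0639.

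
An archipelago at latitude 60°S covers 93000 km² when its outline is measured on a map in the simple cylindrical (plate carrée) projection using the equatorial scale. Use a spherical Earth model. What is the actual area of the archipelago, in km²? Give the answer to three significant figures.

Plate carrée maps x = Rλ, y = Rφ. The meridian scale is h = 1 and the parallel scale is k = 1/cos φ = sec φ.
Areal scale = h·k = 1 × sec φ; at 60°, h = 1.000, k = 2.000, so h·k = 2.000.
True area = apparent / (areal scale) = 93000 / 2.000 ≈ 46500 km².

46500 km²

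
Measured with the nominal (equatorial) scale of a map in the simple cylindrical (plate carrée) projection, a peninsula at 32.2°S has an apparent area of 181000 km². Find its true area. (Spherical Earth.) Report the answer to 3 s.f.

For the equirectangular projection with φ₀ = 0 (plate carrée), h = 1 along meridians and k = sec φ along parallels.
Areal scale = h·k = 1 × sec φ; at 32.2°, h = 1.000, k = 1.182, so h·k = 1.182.
True area = apparent / (areal scale) = 181000 / 1.182 ≈ 153000 km².

153000 km²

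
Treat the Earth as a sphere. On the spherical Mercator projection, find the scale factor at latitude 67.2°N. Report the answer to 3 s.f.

2.58

Mercator is conformal, so the point scale is isotropic: h = k = sec φ = 1/cos φ.
k = 1/cos 67.2° = 1/0.3875 = 2.581.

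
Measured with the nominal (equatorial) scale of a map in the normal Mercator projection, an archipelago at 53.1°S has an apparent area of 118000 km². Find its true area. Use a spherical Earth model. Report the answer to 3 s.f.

42500 km²

The Mercator projection is conformal; its linear scale factor is the same in every direction and equals sec φ = 1/cos φ.
Areal scale = k² = sec²φ = 1/cos²(53.1°) = 1/0.6004² = 2.774.
True area = apparent / (areal scale) = 118000 / 2.774 ≈ 42500 km².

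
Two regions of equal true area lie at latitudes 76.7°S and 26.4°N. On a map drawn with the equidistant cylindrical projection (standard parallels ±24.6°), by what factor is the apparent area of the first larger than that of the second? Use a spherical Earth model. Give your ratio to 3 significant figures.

In the equirectangular projection with standard parallel φ₀ = 24.6° (x = Rλ cos φ₀, y = Rφ), meridians are true-scale (h = 1) and the parallel scale is k = cos φ₀ / cos φ.
Areal scale at 76.7°: h·k = 1.000 × 3.952 = 3.952.
Areal scale at 26.4°: h·k = 1.000 × 1.015 = 1.015.
Ratio = 3.952/1.015 ≈ 3.89.

3.89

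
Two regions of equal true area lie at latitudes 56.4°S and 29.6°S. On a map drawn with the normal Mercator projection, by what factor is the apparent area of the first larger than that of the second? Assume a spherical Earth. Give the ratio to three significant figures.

2.47

Mercator areal scale is sec²φ.
At 56.4°: sec²(56.4°) = 1/0.5534² = 3.265.
At 29.6°: sec²(29.6°) = 1/0.8695² = 1.323.
Ratio = 3.265/1.323 = cos²(29.6°)/cos²(56.4°) ≈ 2.47.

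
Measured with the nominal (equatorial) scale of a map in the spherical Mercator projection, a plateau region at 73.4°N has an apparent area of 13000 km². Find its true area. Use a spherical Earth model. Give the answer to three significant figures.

For Mercator, h = k = sec φ (a conformal cylindrical projection has a single point scale, 1/cos φ).
Areal scale = k² = sec²φ = 1/cos²(73.4°) = 1/0.2857² = 12.25.
True area = apparent / (areal scale) = 13000 / 12.25 ≈ 1060 km².

1060 km²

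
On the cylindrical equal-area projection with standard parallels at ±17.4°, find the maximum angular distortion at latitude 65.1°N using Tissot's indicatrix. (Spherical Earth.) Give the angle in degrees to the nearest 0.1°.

For cylindrical equal-area with standard parallel φ₀, h = cos φ / cos φ₀ and k = cos φ₀ / cos φ, so h·k = 1.
At 65.1°: h = 0.4412, k = 2.266; principal scales a = 2.266, b = 0.4412.
sin(ω/2) = (a − b)/(a + b) = 1.825/2.708 = 0.6741, so ω = 2 arcsin(0.6741) ≈ 84.8°.

84.8°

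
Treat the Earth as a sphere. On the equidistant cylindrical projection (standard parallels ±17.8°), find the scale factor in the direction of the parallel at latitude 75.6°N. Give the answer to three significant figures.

The equidistant cylindrical projection with φ₀ = 17.8° has h = 1 (meridians true) and k = cos φ₀ / cos φ along parallels.
k = cos 17.8° / cos 75.6° = 0.9521/0.2487 = 3.829.

3.83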